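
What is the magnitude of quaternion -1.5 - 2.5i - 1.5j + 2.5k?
√17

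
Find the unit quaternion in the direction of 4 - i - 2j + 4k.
0.6576 - 0.1644i - 0.3288j + 0.6576k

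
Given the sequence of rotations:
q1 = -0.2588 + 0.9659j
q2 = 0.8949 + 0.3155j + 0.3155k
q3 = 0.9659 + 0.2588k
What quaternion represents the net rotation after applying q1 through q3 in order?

q2 · q1 = -0.5363 - 0.3047i + 0.7827j - 0.0817k
q3 · q2 · q1 = -0.4969 - 0.4969i + 0.6772j - 0.2177k
-0.4969 - 0.4969i + 0.6772j - 0.2177k


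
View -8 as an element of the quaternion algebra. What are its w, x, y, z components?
-8 + 0i + 0j + 0k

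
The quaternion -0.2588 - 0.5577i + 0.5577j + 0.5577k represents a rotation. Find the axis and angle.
axis = (-√3/3, √3/3, √3/3), θ = 7π/6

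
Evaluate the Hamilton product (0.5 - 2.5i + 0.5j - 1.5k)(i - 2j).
3.5 - 2.5i - 2.5j + 4.5k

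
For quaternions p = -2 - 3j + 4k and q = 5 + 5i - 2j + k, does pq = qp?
No: pq = -20 - 5i + 9j + 33k ≠ -20 - 15i - 31j + 3k = qp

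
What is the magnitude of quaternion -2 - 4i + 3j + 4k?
√45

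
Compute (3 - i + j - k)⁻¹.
0.25 + 0.0833i - 0.0833j + 0.0833k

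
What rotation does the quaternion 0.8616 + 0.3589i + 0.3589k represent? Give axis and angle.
axis = (√2/2, 0, √2/2), θ = 61°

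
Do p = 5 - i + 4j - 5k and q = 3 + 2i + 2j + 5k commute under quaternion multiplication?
No: pq = 34 + 37i + 17j ≠ 34 - 23i + 27j + 20k = qp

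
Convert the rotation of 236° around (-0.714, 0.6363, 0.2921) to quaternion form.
-0.4695 - 0.6304i + 0.5618j + 0.2579k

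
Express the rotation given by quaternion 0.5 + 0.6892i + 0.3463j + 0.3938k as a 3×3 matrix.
[[0.45, 0.0835, 0.8891], [0.8711, -0.2602, -0.4165], [0.1965, 0.9619, -0.1898]]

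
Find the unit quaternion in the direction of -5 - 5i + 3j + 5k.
-0.5455 - 0.5455i + 0.3273j + 0.5455k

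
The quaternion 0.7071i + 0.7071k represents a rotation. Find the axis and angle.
axis = (√2/2, 0, √2/2), θ = π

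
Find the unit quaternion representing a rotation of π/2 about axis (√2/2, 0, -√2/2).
0.7071 + 0.5i - 0.5k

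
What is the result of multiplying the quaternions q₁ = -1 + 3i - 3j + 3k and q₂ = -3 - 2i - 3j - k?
3 + 5i + 9j - 23k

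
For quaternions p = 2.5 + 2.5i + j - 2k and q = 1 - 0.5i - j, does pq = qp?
No: pq = 4.75 - 0.75i - 0.5j - 4k ≠ 4.75 + 3.25i - 2.5j = qp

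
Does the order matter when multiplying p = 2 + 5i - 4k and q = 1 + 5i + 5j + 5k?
Yes: pq = -3 + 35i - 35j + 31k ≠ -3 - 5i + 55j - 19k = qp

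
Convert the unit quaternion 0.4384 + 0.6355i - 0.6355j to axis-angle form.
axis = (√2/2, -√2/2, 0), θ = 128°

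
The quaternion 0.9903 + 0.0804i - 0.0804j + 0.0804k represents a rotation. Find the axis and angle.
axis = (√3/3, -√3/3, √3/3), θ = 16°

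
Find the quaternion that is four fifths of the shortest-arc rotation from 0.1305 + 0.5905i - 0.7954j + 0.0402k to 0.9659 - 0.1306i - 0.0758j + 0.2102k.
0.9303 + 0.0497i - 0.2995j + 0.2059k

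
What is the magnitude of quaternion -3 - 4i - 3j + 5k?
√59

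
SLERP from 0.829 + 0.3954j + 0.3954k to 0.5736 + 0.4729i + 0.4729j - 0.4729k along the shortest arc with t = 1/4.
0.8534 + 0.1428i + 0.4672j + 0.1817k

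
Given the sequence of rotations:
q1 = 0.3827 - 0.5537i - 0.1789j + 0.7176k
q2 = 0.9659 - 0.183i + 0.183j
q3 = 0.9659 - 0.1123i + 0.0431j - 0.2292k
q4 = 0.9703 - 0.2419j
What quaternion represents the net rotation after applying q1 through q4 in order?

q2 · q1 = 0.3011 - 0.4735i + 0.0286j + 0.8272k
q3 · q2 · q1 = 0.426 - 0.449i + 0.242j + 0.7472k
q4 · q3 · q2 · q1 = 0.4719 - 0.6164i + 0.1318j + 0.6164k
0.4719 - 0.6164i + 0.1318j + 0.6164k


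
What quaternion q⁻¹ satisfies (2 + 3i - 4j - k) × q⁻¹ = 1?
0.0667 - 0.1i + 0.1333j + 0.0333k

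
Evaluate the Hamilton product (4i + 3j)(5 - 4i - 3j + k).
25 + 23i + 11j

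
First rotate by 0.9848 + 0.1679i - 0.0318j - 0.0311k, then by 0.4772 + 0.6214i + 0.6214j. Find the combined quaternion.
0.3854 + 0.6728i + 0.6161j - 0.1389k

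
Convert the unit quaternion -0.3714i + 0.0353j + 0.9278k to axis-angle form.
axis = (-0.3714, 0.0353, 0.9278), θ = π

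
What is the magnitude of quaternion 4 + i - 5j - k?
√43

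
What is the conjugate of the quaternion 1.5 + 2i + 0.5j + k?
1.5 - 2i - 0.5j - k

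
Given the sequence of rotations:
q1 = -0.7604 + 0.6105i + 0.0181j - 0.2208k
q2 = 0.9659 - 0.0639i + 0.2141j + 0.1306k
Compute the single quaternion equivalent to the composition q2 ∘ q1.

q2 · q1 = -0.6705 + 0.5886i - 0.0797j - 0.4444k
-0.6705 + 0.5886i - 0.0797j - 0.4444k


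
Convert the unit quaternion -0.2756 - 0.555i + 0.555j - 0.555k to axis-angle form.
axis = (-√3/3, √3/3, -√3/3), θ = 212°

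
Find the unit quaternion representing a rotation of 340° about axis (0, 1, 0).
-0.9848 + 0.1736j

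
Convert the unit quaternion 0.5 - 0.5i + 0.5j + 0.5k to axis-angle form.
axis = (-√3/3, √3/3, √3/3), θ = 2π/3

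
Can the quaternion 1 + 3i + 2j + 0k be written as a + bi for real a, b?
No. The quaternion 1 + 3i + 2j has j-coefficient y = 2 and k-coefficient z = 0, not both zero, so it does not lie in the complex subalgebra spanned by 1 and i.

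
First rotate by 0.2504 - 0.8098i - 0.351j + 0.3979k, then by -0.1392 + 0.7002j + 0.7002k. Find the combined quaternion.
-0.0677 + 0.6371i - 0.3428j + 0.687k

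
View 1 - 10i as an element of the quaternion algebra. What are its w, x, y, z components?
1 - 10i + 0j + 0k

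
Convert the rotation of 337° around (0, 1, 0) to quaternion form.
-0.9799 + 0.1994j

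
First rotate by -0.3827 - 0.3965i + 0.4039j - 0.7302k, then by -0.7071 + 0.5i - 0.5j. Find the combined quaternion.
0.6708 + 0.4541i + 0.2709j + 0.52k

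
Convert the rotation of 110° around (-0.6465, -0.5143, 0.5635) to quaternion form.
0.5736 - 0.5296i - 0.4213j + 0.4616k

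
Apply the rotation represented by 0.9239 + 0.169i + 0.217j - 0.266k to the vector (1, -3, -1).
(-1.241, -2.395, -1.93)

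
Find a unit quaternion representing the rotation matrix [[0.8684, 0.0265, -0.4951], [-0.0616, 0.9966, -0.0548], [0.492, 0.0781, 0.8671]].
0.9659 + 0.0344i - 0.2555j - 0.0228k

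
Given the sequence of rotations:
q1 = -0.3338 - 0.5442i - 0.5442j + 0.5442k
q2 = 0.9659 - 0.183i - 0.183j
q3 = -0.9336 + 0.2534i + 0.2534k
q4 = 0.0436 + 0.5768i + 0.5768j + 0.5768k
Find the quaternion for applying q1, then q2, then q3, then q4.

q2 · q1 = -0.5216 - 0.5641i - 0.365j + 0.5256k
q3 · q2 · q1 = 0.4967 + 0.487i + 0.0646j - 0.7154k
q4 · q3 · q2 · q1 = 0.1161 - 0.1422i + 0.9829j + 0.0117k
0.1161 - 0.1422i + 0.9829j + 0.0117k


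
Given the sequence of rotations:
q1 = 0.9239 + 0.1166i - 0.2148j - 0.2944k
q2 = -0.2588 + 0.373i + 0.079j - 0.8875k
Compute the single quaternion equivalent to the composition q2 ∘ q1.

q2 · q1 = -0.5269 + 0.1005i + 0.1349j - 0.8331k
-0.5269 + 0.1005i + 0.1349j - 0.8331k


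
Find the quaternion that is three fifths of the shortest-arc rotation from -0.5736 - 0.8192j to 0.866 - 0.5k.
-0.858 - 0.3852j + 0.3397k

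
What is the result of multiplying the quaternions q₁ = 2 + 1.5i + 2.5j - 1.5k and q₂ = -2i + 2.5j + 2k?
-0.25 + 4.75i + 5j + 12.75k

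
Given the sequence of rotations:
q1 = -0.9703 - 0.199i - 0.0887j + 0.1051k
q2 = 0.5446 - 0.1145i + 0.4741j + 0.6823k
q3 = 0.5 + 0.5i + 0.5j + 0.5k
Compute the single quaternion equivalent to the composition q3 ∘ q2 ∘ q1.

q2 · q1 = -0.5809 + 0.1131i - 0.6321j - 0.5003k
q3 · q2 · q1 = 0.2192 - 0.168i - 0.2998j - 0.9132k
0.2192 - 0.168i - 0.2998j - 0.9132k


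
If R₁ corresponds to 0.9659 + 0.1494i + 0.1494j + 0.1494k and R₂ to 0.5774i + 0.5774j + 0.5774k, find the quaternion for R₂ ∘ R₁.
-0.2588 + 0.5577i + 0.5577j + 0.5577k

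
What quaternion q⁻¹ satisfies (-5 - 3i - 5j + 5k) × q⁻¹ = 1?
-0.0595 + 0.0357i + 0.0595j - 0.0595k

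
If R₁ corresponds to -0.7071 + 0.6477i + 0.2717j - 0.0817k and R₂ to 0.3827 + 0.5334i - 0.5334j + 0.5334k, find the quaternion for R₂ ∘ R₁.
-0.4276 - 0.2306i + 0.8702j + 0.082k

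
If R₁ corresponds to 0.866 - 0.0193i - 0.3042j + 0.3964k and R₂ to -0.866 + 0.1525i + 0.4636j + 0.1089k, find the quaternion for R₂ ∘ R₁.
-0.6492 + 0.3657i + 0.6024j - 0.2864k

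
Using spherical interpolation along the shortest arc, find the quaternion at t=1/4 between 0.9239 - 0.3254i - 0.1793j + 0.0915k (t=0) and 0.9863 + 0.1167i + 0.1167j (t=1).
0.9673 - 0.219i - 0.1069j + 0.0702k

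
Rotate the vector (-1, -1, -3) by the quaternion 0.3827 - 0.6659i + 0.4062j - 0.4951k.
(-2.929, 0.975, 1.214)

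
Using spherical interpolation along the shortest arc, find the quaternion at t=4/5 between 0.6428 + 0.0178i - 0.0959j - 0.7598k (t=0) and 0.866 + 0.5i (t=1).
0.8855 + 0.4287i - 0.0224j - 0.1776k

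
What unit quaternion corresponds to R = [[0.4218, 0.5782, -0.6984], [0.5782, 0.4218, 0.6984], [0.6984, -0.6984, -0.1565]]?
0.6494 - 0.5377i - 0.5377j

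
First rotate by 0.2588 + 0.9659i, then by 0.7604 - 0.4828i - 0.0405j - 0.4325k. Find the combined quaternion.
0.6631 + 0.6095i - 0.4282j - 0.0728k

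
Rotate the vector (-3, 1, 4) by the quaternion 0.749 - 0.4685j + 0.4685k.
(-3.875, -3.3, -0.3)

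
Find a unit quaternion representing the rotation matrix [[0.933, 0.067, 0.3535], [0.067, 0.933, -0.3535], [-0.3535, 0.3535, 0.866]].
0.9659 + 0.183i + 0.183j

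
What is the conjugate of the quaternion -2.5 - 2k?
-2.5 + 2k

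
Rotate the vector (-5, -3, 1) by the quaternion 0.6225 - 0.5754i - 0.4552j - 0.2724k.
(-5.028, -0.527, -3.072)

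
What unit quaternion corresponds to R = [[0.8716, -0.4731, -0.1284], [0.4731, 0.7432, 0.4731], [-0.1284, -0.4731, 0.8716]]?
0.9336 - 0.2534i + 0.2534k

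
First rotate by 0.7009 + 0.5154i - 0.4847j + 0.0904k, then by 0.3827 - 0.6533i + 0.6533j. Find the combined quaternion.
0.9216 - 0.2016i + 0.3315j + 0.0145k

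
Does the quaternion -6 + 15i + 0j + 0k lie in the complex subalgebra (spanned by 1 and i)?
Yes. The quaternion -6 + 15i has j- and k-coefficients y = z = 0, so it lies in the complex subalgebra spanned by 1 and i.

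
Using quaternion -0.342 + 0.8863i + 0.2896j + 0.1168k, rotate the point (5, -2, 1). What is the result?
(2.847, 4.038, 2.364)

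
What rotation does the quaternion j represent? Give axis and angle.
axis = (0, 1, 0), θ = π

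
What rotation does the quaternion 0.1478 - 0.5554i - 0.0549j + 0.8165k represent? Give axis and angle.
axis = (-0.5616, -0.0555, 0.8256), θ = 163°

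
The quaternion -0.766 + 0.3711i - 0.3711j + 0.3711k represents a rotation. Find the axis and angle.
axis = (√3/3, -√3/3, √3/3), θ = 280°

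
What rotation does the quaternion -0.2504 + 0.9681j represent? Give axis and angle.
axis = (0, 1, 0), θ = 209°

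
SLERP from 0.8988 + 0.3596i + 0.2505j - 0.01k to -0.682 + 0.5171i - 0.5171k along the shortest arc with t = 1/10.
0.9309 + 0.2737i + 0.2357j + 0.0552k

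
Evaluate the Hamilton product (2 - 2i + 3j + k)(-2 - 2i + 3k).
-11 + 9i - 2j + 10k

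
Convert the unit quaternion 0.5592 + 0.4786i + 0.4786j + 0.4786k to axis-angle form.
axis = (√3/3, √3/3, √3/3), θ = 112°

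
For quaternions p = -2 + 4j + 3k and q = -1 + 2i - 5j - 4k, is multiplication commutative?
No: pq = 34 - 5i + 12j - 3k ≠ 34 - 3i + 13k = qp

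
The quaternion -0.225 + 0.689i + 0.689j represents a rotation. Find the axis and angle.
axis = (√2/2, √2/2, 0), θ = 206°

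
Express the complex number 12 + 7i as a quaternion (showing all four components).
12 + 7i + 0j + 0k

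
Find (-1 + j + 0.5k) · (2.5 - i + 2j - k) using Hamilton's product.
-4 - i + 3.25k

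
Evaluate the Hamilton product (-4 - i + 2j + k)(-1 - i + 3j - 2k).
-1 - 2i - 17j + 6k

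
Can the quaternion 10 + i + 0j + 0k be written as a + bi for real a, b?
Yes. The quaternion 10 + i has j- and k-coefficients y = z = 0, so it lies in the complex subalgebra spanned by 1 and i.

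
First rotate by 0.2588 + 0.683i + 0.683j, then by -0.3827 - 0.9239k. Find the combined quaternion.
-0.099 + 0.3696i - 0.8924j - 0.2391k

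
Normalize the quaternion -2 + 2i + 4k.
-0.4082 + 0.4082i + 0.8165k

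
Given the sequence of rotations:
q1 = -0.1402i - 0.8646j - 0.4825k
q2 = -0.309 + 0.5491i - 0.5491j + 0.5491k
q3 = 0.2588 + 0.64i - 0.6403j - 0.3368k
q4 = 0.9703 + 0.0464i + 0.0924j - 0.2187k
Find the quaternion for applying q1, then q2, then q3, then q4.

q2 · q1 = -0.1328 + 0.783i + 0.4551j - 0.4026k
q3 · q2 · q1 = -0.3797 + 0.5287i + 0.1968j + 0.7332k
q4 · q3 · q2 · q1 = -0.2508 + 0.6062i + 0.0062j + 0.7547k
-0.2508 + 0.6062i + 0.0062j + 0.7547k


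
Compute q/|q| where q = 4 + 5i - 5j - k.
0.4887 + 0.6108i - 0.6108j - 0.1222k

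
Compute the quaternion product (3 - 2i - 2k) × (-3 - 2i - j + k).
-11 - 2i + 3j + 11k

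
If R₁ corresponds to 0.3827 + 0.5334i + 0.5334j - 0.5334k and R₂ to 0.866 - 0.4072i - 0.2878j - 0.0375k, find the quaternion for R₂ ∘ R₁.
0.6821 + 0.4796i + 0.1146j - 0.54k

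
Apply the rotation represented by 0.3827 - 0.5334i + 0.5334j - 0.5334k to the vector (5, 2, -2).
(-2.966, -4.841, -0.875)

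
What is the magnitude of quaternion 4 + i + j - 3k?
√27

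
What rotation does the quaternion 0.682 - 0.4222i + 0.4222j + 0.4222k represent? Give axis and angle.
axis = (-√3/3, √3/3, √3/3), θ = 94°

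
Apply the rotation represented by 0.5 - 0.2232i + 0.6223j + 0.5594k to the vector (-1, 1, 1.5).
(0.122, 1.372, 1.534)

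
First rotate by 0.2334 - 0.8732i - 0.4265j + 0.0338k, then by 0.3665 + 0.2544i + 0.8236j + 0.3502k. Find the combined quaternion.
0.6471 - 0.0835i - 0.2785j + 0.7048k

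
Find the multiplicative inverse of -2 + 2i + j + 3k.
-0.1111 - 0.1111i - 0.0556j - 0.1667k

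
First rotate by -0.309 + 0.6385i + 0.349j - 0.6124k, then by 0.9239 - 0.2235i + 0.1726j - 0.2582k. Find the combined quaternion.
-0.3611 + 0.6434i - 0.0326j - 0.6742k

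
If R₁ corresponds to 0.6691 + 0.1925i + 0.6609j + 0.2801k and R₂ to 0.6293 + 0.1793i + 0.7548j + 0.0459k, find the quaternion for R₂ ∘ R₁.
-0.1252 + 0.4222i + 0.8796j + 0.1802k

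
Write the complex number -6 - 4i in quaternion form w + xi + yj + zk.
-6 - 4i + 0j + 0k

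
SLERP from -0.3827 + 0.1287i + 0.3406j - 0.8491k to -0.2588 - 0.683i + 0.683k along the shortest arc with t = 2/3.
0.0417 + 0.548i + 0.131j - 0.8251k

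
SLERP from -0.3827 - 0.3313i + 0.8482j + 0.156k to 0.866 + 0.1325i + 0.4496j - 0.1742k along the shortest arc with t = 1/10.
-0.5106 - 0.3467i + 0.7659j + 0.1805k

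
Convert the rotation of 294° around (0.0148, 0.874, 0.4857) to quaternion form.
-0.8387 + 0.0081i + 0.476j + 0.2645k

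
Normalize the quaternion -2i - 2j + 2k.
-0.5774i - 0.5774j + 0.5774k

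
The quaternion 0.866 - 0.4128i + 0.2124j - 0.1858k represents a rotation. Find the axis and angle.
axis = (-0.8255, 0.4248, -0.3716), θ = π/3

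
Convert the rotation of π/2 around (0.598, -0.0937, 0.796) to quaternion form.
0.7071 + 0.4228i - 0.0663j + 0.5629k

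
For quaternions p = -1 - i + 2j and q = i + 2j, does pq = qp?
No: pq = -3 - i - 2j - 4k ≠ -3 - i - 2j + 4k = qp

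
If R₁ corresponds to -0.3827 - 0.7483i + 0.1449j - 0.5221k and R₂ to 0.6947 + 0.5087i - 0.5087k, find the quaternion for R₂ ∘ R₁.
-0.1508 - 0.6408i + 0.7469j - 0.0943k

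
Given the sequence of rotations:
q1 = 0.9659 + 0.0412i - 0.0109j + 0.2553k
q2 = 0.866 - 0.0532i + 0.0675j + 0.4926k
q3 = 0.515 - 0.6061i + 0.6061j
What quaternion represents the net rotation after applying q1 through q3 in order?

q2 · q1 = 0.7136 + 0.0069i + 0.0896j + 0.6947k
q3 · q2 · q1 = 0.3174 - 0.0079i + 0.8997j + 0.2993k
0.3174 - 0.0079i + 0.8997j + 0.2993k


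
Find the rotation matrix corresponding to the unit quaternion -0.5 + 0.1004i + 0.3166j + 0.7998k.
[[-0.4798, 0.8634, -0.156], [-0.7362, -0.2995, 0.6068], [0.4772, 0.406, 0.7794]]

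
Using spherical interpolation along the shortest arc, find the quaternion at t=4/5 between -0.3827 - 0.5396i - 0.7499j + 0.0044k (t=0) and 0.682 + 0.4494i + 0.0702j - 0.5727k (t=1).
-0.6694 - 0.5084i - 0.2354j + 0.4878k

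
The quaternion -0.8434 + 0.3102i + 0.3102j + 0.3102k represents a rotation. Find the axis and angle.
axis = (√3/3, √3/3, √3/3), θ = 295°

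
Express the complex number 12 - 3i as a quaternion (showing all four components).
12 - 3i + 0j + 0k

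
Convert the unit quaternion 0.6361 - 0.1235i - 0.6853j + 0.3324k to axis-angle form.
axis = (-0.1601, -0.8881, 0.4308), θ = 101°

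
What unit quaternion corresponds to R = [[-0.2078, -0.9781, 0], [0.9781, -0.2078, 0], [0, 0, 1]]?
0.6294 + 0.7771k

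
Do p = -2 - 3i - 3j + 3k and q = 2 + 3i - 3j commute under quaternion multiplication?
No: pq = -4 - 3i + 9j + 24k ≠ -4 - 21i - 9j - 12k = qp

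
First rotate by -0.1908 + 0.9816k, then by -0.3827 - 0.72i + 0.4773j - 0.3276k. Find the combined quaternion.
0.3946 + 0.6059i + 0.6157j - 0.3132k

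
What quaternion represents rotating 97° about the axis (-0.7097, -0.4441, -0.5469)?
0.6626 - 0.5315i - 0.3326j - 0.4096k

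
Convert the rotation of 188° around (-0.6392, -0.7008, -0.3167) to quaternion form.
-0.0698 - 0.6376i - 0.6991j - 0.3159k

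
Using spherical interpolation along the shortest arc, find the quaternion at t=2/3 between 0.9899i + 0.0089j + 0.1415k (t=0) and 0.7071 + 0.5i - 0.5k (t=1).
0.5352 + 0.7814i + 0.0036j - 0.3208k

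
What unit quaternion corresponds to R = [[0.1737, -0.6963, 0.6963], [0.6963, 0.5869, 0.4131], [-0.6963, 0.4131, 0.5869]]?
0.7661 + 0.4545j + 0.4545k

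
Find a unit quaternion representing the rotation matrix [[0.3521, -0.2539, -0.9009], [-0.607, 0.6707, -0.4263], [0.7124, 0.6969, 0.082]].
0.7254 + 0.3871i - 0.556j - 0.1217k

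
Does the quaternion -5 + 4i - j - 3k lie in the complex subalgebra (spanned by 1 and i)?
No. The quaternion -5 + 4i - j - 3k has j-coefficient y = -1 and k-coefficient z = -3, not both zero, so it does not lie in the complex subalgebra spanned by 1 and i.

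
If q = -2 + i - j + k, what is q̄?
-2 - i + j - k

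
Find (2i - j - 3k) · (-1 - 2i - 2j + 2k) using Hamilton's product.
8 - 10i + 3j - 3k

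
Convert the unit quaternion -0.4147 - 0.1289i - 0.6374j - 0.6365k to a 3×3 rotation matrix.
[[-0.6228, -0.3636, 0.6927], [0.6922, 0.1565, 0.7045], [-0.3646, 0.9183, 0.1542]]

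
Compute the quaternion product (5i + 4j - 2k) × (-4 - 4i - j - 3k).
18 - 34i + 7j + 19k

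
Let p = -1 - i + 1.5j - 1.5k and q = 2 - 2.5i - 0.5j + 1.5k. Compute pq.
-1.5 + 2i + 8.75j - 0.25k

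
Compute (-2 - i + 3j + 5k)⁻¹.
-0.0513 + 0.0256i - 0.0769j - 0.1282k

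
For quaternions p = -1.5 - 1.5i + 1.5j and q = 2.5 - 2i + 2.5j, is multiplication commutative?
No: pq = -10.5 - 0.75i - 0.75k ≠ -10.5 - 0.75i + 0.75k = qp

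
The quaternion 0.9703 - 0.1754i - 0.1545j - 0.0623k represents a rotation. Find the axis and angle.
axis = (-0.7251, -0.6387, -0.2575), θ = 28°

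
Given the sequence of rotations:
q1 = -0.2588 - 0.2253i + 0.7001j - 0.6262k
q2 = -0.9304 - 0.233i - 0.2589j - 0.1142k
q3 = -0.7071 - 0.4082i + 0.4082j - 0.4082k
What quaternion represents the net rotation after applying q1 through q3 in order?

q2 · q1 = 0.298 + 0.512i - 0.7045j + 0.3907k
q3 · q2 · q1 = 0.4453 - 0.6118i + 0.5703j - 0.3193k
0.4453 - 0.6118i + 0.5703j - 0.3193k


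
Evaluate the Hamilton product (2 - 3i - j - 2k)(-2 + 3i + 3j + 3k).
14 + 15i + 11j + 4k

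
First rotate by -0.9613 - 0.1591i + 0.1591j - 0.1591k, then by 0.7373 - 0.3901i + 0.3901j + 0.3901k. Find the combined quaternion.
-0.7708 + 0.1336i - 0.3818j - 0.4923k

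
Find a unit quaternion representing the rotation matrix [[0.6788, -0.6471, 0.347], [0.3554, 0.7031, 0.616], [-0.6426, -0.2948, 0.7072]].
0.8788 - 0.2591i + 0.2815j + 0.2852k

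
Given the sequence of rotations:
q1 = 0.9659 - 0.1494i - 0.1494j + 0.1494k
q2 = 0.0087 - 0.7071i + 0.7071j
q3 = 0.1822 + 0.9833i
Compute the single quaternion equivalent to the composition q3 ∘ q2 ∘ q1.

q2 · q1 = 0.0084 - 0.5786i + 0.7873j + 0.2126k
q3 · q2 · q1 = 0.5705 - 0.0972i - 0.0656j + 0.8129k
0.5705 - 0.0972i - 0.0656j + 0.8129k


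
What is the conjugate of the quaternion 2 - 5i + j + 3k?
2 + 5i - j - 3k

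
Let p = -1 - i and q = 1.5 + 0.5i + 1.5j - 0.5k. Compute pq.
-1 - 2i - 2j - k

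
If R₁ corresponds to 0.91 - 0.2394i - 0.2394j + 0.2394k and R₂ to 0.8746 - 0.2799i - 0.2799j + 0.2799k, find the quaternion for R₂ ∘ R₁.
0.5949 - 0.4641i - 0.4641j + 0.4641k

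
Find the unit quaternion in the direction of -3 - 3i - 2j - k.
-0.6255 - 0.6255i - 0.417j - 0.2085k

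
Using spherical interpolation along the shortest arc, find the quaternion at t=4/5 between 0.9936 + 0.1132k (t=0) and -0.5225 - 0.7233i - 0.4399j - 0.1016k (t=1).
0.6816 + 0.6176i + 0.3756j + 0.1136k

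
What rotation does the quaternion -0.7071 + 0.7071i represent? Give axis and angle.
axis = (1, 0, 0), θ = 3π/2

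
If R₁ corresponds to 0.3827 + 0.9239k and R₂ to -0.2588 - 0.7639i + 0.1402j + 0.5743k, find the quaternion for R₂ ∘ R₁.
-0.6296 - 0.1628i + 0.7594j - 0.0193k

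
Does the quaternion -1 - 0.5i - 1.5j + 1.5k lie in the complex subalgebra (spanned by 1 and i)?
No. The quaternion -1 - 0.5i - 1.5j + 1.5k has j-coefficient y = -1.5 and k-coefficient z = 1.5, not both zero, so it does not lie in the complex subalgebra spanned by 1 and i.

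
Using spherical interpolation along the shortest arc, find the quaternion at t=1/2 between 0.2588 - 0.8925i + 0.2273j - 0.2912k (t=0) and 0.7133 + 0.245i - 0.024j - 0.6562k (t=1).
0.6405 - 0.4267i + 0.134j - 0.6243k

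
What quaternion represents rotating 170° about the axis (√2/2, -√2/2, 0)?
0.0872 + 0.7044i - 0.7044j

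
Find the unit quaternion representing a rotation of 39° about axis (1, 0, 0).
0.9426 + 0.3338i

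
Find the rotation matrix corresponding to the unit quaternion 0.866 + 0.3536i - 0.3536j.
[[0.7499, -0.2501, -0.6124], [-0.2501, 0.7499, -0.6124], [0.6124, 0.6124, 0.4999]]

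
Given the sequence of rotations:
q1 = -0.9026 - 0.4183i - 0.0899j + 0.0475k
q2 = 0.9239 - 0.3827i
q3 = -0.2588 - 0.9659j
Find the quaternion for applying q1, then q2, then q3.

q2 · q1 = -0.994 - 0.041i - 0.0649j + 0.0783k
q3 · q2 · q1 = 0.1946 - 0.065i + 0.9769j - 0.0599k
0.1946 - 0.065i + 0.9769j - 0.0599k


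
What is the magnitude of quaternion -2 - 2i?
√8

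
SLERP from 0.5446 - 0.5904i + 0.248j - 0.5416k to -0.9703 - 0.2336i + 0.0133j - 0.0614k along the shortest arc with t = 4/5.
0.9936 + 0.0545i + 0.0518j - 0.0846k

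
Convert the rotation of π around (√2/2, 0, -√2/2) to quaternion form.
0.7071i - 0.7071k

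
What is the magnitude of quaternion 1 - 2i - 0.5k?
2.291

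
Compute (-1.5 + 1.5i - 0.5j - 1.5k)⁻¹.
-0.2143 - 0.2143i + 0.0714j + 0.2143k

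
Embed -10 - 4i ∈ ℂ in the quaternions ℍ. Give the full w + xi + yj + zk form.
-10 - 4i + 0j + 0k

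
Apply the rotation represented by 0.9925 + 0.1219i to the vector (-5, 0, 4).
(-5, -0.968, 3.881)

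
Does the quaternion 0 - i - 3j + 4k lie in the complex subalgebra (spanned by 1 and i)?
No. The quaternion -i - 3j + 4k has j-coefficient y = -3 and k-coefficient z = 4, not both zero, so it does not lie in the complex subalgebra spanned by 1 and i.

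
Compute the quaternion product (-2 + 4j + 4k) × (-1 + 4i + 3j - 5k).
10 - 40i + 6j - 10k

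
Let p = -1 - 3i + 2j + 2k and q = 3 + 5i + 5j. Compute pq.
2 - 24i + 11j - 19k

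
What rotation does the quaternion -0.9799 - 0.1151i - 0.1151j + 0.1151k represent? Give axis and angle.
axis = (-√3/3, -√3/3, √3/3), θ = 337°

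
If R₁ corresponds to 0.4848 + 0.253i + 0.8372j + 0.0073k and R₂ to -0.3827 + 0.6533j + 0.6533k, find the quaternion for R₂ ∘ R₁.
-0.7372 - 0.639i + 0.1616j + 0.1486k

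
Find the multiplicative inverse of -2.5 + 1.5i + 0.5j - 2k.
-0.1961 - 0.1176i - 0.0392j + 0.1569k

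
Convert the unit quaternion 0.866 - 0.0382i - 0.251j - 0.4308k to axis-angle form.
axis = (-0.0764, -0.502, -0.8615), θ = π/3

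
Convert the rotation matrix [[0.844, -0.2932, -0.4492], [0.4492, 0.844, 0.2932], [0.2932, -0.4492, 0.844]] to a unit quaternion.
0.9397 - 0.1975i - 0.1975j + 0.1975k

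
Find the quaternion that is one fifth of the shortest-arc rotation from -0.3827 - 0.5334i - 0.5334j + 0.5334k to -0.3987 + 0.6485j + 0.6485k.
-0.4637 - 0.4891i - 0.3055j + 0.6726k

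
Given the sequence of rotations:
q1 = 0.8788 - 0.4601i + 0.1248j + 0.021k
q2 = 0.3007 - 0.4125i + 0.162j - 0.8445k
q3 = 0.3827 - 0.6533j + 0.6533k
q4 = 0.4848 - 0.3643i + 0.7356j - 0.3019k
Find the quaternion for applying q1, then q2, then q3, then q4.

q2 · q1 = 0.072 - 0.3921i + 0.5771j - 0.7128k
q3 · q2 · q1 = 0.8702 - 0.0614i - 0.0823j - 0.4819k
q4 · q3 · q2 · q1 = 0.3146 - 0.7261i + 0.4432j - 0.4212k
0.3146 - 0.7261i + 0.4432j - 0.4212k


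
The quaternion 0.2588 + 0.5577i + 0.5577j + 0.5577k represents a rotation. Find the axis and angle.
axis = (√3/3, √3/3, √3/3), θ = 5π/6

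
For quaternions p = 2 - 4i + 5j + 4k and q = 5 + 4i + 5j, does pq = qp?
No: pq = 1 - 32i + 51j - 20k ≠ 1 + 8i + 19j + 60k = qp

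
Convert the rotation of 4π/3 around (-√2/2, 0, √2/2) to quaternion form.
-0.5 - 0.6124i + 0.6124k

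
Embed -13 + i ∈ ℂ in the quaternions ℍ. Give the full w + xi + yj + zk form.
-13 + i + 0j + 0k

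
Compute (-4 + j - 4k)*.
-4 - j + 4k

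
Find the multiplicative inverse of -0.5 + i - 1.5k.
-0.1429 - 0.2857i + 0.4286k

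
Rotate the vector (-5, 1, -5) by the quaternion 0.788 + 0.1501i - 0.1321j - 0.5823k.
(1.358, 5.477, -4.377)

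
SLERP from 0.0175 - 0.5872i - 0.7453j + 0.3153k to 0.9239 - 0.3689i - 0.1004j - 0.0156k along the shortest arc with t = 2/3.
0.7308 - 0.5406i - 0.3982j + 0.123k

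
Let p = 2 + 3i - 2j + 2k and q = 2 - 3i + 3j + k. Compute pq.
17 - 8i - 7j + 9k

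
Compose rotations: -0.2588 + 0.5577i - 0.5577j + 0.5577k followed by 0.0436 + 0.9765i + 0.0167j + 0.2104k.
-0.6639 - 0.1017i - 0.4559j - 0.584k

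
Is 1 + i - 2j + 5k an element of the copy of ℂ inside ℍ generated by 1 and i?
No. The quaternion 1 + i - 2j + 5k has j-coefficient y = -2 and k-coefficient z = 5, not both zero, so it does not lie in the complex subalgebra spanned by 1 and i.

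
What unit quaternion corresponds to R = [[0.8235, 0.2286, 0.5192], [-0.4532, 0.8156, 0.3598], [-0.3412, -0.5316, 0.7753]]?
0.9239 - 0.2412i + 0.2328j - 0.1845k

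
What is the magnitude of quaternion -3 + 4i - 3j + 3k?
√43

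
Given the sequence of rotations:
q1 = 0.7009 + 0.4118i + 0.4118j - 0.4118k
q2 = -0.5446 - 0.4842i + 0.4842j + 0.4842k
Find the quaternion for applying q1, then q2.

q2 · q1 = -0.1823 - 0.9624i + 0.1151j + 0.1649k
-0.1823 - 0.9624i + 0.1151j + 0.1649k


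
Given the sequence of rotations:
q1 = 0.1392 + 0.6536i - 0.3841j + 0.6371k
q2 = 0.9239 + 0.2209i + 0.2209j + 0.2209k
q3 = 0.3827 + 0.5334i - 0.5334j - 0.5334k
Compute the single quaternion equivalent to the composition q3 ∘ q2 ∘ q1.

q2 · q1 = -0.0717 + 0.8602i - 0.3205j + 0.3901k
q3 · q2 · q1 = -0.4491 - 0.0881i - 0.7513j + 0.4754k
-0.4491 - 0.0881i - 0.7513j + 0.4754k


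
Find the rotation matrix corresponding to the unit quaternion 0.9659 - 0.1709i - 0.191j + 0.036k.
[[0.9244, -0.0043, -0.3813], [0.1348, 0.939, 0.3164], [0.3567, -0.3439, 0.8686]]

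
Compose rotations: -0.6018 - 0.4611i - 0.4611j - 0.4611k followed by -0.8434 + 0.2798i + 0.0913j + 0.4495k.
0.8859 + 0.3857i + 0.2557j + 0.0315k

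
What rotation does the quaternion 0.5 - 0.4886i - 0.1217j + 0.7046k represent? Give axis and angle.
axis = (-0.5642, -0.1405, 0.8136), θ = 2π/3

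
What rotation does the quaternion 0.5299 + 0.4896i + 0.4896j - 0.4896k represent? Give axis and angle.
axis = (√3/3, √3/3, -√3/3), θ = 116°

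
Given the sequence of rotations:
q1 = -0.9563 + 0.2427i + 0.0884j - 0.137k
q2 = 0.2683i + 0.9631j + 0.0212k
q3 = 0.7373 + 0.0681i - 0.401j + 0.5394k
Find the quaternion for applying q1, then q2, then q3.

q2 · q1 = -0.1474 - 0.3904i - 0.8791j - 0.2303k
q3 · q2 · q1 = -0.3104 + 0.2687i - 0.784j - 0.4657k
-0.3104 + 0.2687i - 0.784j - 0.4657k


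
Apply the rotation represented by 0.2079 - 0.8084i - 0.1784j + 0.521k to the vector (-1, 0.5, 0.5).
(-0.816, -0.855, 0.322)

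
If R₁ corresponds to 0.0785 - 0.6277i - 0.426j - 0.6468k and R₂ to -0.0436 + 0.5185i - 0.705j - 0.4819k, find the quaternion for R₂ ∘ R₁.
-0.29 + 0.3188i + 0.6011j - 0.673k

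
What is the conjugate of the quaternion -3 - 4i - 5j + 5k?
-3 + 4i + 5j - 5k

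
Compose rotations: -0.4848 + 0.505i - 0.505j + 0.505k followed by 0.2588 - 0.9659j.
-0.6132 - 0.3571i + 0.3376j + 0.6185k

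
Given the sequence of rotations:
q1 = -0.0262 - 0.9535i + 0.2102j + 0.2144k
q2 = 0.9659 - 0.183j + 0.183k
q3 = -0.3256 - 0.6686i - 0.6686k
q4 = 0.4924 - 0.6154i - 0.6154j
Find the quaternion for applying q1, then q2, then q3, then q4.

q2 · q1 = -0.0261 - 0.9987i + 0.0333j + 0.0278k
q3 · q2 · q1 = -0.6406 + 0.3649i + 0.6755j - 0.0139k
q4 · q3 · q2 · q1 = 0.3248 + 0.5825i + 0.7183j - 0.198k
0.3248 + 0.5825i + 0.7183j - 0.198k


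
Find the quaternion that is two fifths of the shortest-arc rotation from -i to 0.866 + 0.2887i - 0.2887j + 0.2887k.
-0.4425 - 0.8722i + 0.1475j - 0.1475k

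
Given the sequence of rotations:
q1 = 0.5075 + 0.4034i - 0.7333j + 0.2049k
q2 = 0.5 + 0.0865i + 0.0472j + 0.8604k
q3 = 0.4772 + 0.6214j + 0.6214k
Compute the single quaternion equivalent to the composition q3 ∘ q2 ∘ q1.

q2 · q1 = 0.0772 + 0.8862i - 0.0133j + 0.4566k
q3 · q2 · q1 = -0.2386 + 0.7149i + 0.5923j - 0.2848k
-0.2386 + 0.7149i + 0.5923j - 0.2848k


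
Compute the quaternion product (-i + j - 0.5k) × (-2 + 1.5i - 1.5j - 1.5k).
2.25 - 0.25i - 4.25j + k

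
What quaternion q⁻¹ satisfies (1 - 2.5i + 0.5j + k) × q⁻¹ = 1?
0.1176 + 0.2941i - 0.0588j - 0.1176k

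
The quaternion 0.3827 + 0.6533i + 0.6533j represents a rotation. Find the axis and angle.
axis = (√2/2, √2/2, 0), θ = 3π/4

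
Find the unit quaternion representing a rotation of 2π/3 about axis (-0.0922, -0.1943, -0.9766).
0.5 - 0.0798i - 0.1683j - 0.8458k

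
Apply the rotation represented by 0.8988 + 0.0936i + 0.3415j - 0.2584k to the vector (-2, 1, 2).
(0.393, 0.961, 2.815)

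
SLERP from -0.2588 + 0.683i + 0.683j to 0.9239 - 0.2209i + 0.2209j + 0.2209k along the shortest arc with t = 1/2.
-0.7513 + 0.5742i + 0.2935j - 0.1403k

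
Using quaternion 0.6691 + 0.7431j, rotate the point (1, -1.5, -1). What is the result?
(-1.099, -1.5, -0.89)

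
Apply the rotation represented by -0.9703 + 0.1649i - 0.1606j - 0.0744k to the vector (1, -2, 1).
(1.619, -1.434, 1.15)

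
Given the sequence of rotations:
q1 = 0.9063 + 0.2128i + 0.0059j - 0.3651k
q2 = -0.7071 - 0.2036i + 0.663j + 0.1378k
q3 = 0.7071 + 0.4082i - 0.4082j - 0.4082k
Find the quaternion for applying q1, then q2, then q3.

q2 · q1 = -0.5511 - 0.5779i + 0.5517j + 0.2408k
q3 · q2 · q1 = 0.1697 - 0.5067i + 0.7527j + 0.3845k
0.1697 - 0.5067i + 0.7527j + 0.3845k


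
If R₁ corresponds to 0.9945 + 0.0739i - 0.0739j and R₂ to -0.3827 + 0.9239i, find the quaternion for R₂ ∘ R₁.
-0.4489 + 0.8905i + 0.0283j - 0.0683k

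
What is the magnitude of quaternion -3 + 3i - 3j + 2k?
√31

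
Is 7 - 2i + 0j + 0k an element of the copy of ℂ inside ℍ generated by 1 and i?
Yes. The quaternion 7 - 2i has j- and k-coefficients y = z = 0, so it lies in the complex subalgebra spanned by 1 and i.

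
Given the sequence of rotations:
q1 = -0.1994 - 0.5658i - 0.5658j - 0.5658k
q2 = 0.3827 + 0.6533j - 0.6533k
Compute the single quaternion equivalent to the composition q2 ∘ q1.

q2 · q1 = -0.0763 - 0.9558i + 0.0228j + 0.2834k
-0.0763 - 0.9558i + 0.0228j + 0.2834k


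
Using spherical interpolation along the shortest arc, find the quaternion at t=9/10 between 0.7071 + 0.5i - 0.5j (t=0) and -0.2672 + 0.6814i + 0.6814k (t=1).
-0.1576 + 0.7313i - 0.0715j + 0.6598k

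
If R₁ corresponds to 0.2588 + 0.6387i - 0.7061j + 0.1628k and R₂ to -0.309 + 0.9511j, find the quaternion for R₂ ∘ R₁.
0.5916 - 0.0425i + 0.4643j - 0.6578k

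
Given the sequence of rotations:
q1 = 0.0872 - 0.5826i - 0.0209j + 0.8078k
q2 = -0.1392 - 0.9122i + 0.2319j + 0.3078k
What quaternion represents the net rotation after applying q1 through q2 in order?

q2 · q1 = -0.7874 + 0.1953i + 0.5807j + 0.0686k
-0.7874 + 0.1953i + 0.5807j + 0.0686k


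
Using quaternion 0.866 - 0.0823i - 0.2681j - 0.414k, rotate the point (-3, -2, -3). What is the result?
(-1.874, -0.362, -4.284)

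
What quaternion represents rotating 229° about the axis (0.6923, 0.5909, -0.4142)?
-0.4147 + 0.63i + 0.5377j - 0.3769k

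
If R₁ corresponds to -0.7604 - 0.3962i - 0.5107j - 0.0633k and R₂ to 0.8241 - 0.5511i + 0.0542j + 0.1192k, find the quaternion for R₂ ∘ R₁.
-0.8098 + 0.15i - 0.5442j + 0.1601k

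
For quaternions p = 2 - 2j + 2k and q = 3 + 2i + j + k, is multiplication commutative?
No: pq = 6 + 12k ≠ 6 + 8i - 8j + 4k = qp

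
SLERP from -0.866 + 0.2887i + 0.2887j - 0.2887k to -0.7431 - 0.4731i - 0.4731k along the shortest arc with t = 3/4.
-0.8351 - 0.2944i + 0.0815j - 0.4575k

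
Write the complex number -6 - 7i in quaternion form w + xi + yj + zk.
-6 - 7i + 0j + 0k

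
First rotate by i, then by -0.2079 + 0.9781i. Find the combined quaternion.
-0.9781 - 0.2079i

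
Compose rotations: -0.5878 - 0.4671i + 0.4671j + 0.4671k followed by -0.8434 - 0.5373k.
0.7467 + 0.6449i - 0.143j - 0.0781k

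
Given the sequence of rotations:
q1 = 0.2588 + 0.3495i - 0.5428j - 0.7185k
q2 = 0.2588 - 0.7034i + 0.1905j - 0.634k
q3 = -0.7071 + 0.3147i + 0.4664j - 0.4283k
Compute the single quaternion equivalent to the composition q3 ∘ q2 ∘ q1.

q2 · q1 = -0.0393 - 0.5726i - 0.8182j - 0.0348k
q3 · q2 · q1 = 0.5747 + 0.0259i + 0.8164j + 0.051k
0.5747 + 0.0259i + 0.8164j + 0.051k


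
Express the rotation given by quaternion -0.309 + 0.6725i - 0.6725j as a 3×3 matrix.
[[0.0955, -0.9045, 0.4156], [-0.9045, 0.0955, 0.4156], [-0.4156, -0.4156, -0.809]]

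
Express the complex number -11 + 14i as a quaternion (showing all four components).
-11 + 14i + 0j + 0k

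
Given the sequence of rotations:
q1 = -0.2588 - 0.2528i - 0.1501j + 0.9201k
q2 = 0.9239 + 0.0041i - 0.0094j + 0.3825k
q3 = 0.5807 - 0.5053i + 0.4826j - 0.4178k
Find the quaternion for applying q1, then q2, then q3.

q2 · q1 = -0.5914 - 0.1859i - 0.2367j + 0.7481k
q3 · q2 · q1 = -0.0106 + 0.453i + 0.0328j + 0.8908k
-0.0106 + 0.453i + 0.0328j + 0.8908k


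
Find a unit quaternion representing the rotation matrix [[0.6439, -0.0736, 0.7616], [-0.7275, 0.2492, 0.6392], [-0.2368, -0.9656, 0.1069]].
0.7071 - 0.5674i + 0.353j - 0.2312k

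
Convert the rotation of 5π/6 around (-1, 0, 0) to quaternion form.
0.2588 - 0.9659i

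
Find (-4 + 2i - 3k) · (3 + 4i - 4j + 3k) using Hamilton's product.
-11 - 22i - 2j - 29k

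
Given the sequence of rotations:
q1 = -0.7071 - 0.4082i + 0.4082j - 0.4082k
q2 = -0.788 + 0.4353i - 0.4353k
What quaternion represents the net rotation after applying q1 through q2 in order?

q2 · q1 = 0.5572 + 0.1916i + 0.0337j + 0.8072k
0.5572 + 0.1916i + 0.0337j + 0.8072k


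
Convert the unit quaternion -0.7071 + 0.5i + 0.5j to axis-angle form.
axis = (√2/2, √2/2, 0), θ = 3π/2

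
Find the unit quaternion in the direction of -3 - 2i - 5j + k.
-0.4804 - 0.3203i - 0.8006j + 0.1601k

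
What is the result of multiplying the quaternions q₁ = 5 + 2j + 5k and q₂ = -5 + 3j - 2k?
-21 - 19i + 5j - 35k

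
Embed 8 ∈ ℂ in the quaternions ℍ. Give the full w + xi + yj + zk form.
8 + 0i + 0j + 0k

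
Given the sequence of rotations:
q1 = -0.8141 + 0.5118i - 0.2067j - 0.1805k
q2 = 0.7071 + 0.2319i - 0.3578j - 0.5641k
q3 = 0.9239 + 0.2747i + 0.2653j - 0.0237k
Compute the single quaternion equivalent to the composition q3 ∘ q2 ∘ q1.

q2 · q1 = -0.8701 + 0.1211i - 0.1017j + 0.4668k
q3 · q2 · q1 = -0.7991 - 0.0057i - 0.4559j + 0.3918k
-0.7991 - 0.0057i - 0.4559j + 0.3918k


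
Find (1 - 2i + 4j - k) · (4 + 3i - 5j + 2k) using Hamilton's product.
32 - 2i + 12j - 4k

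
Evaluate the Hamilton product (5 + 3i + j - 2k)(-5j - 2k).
1 - 12i - 19j - 25k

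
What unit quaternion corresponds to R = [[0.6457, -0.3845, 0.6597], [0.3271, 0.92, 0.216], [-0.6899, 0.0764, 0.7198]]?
0.9063 - 0.0385i + 0.3723j + 0.1963k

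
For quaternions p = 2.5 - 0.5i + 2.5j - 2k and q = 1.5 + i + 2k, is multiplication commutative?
No: pq = 8.25 + 6.75i + 2.75j - 0.5k ≠ 8.25 - 3.25i + 4.75j + 4.5k = qp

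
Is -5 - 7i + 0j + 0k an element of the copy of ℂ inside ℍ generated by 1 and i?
Yes. The quaternion -5 - 7i has j- and k-coefficients y = z = 0, so it lies in the complex subalgebra spanned by 1 and i.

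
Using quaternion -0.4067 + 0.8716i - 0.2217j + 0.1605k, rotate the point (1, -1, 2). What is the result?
(2.026, 1.329, -0.356)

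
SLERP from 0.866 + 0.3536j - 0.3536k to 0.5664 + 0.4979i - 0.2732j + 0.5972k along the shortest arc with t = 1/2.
0.9313 + 0.3237i + 0.0523j + 0.1584k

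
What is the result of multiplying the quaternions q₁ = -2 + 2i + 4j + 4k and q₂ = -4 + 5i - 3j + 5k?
-10 + 14i - 52k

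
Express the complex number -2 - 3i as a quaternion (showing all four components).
-2 - 3i + 0j + 0k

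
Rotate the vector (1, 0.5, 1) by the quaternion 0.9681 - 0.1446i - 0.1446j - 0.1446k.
(0.839, 0.542, 1.119)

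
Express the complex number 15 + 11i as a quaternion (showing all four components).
15 + 11i + 0j + 0k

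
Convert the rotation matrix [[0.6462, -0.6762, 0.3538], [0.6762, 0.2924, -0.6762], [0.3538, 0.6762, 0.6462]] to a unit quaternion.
0.8039 + 0.4206i + 0.4206k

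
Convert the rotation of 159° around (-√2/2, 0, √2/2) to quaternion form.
0.1822 - 0.6953i + 0.6953k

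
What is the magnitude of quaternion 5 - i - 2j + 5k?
√55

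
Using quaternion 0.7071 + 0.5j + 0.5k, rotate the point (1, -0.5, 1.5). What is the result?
(1.414, 1.207, -0.207)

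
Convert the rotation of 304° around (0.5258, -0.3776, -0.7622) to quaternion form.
-0.8829 + 0.2468i - 0.1773j - 0.3578k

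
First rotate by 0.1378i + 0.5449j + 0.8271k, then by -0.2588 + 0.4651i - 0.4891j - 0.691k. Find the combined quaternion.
0.7739 - 0.0637i - 0.6209j + 0.1068k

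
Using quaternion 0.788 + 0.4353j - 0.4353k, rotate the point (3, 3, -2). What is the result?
(1.412, 0.563, -4.437)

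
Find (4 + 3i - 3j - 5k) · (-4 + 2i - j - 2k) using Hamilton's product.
-35 - 3i + 4j + 15k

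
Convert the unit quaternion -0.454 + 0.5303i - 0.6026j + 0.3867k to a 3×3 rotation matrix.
[[-0.0253, -0.288, 0.9573], [-0.9902, 0.1385, 0.0155], [-0.137, -0.9476, -0.2887]]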